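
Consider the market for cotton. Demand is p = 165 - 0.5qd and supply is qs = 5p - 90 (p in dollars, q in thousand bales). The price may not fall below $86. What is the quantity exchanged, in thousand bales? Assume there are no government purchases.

158

Rearranging demand gives qd = 330 - 2p. Setting quantity demanded equal to quantity supplied, 330 - 2p = 5p - 90, gives p* = 60 and q* = 210.
Since 86 > 60, the floor is binding.
At p = 86: qd = 330 - 2·86 = 158 and qs = 5·86 - 90 = 340.
The quantity actually transacted is the short side, demand: 158.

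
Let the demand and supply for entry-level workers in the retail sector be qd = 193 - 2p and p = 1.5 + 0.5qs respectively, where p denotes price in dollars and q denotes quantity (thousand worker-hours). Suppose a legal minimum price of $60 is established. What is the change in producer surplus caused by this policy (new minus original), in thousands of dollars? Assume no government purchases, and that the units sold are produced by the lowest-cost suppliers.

Rearranging supply gives qs = 2p - 3. Equilibrium: 193 - 2p = 2p - 3, so 196 = 4p and p* = 49, q* = 95.
Because the floor (60) lies above the market-clearing price, it is binding.
At p = 60: qd = 193 - 2·60 = 73 and qs = 2·60 - 3 = 117.
Producer surplus without the control is ½ · (49 - 1.5) · 95 = 2256.25.
With the floor, 73 units are sold at 60. The supply price at q = 73 is 38, so PS = ½ · [(60 - 1.5) + (60 - 38)] · 73 = 2938.25.
Change in producer surplus = 2938.25 - 2256.25 = 682.

682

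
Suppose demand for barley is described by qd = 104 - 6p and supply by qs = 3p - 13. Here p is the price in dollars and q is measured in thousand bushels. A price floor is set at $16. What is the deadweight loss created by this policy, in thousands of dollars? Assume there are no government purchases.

Equilibrium: 104 - 6p = 3p - 13, so 117 = 9p and p* = 13, q* = 26.
Because the floor (16) lies above the market-clearing price, it is binding.
At p = 16: qd = 104 - 6·16 = 8 and qs = 3·16 - 13 = 35.
Quantity traded falls to 8. At q = 8 the demand price is (104 - 8)/6 = 16 and the supply price is (13 + 8)/3 = 7.
Deadweight loss = ½ · (16 - 7) · (26 - 8) = ½ · 9 · 18 = 81.

81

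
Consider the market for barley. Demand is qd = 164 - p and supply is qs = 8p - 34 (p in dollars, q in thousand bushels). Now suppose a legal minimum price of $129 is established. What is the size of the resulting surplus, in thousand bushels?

963

Setting quantity demanded equal to quantity supplied, 164 - p = 8p - 34, gives p* = 22 and q* = 142.
Because the floor (129) lies above the market-clearing price, it is binding.
At p = 129: qd = 164 - 129 = 35 and qs = 8·129 - 34 = 998.
Surplus = qs - qd = 998 - 35 = 963.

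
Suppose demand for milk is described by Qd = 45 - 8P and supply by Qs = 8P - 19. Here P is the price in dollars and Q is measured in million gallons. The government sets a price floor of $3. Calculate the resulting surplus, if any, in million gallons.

0

Setting quantity demanded equal to quantity supplied, 45 - 8P = 8P - 19, gives P* = 4 and Q* = 13.
Since 3 is below P* = 4, the floor does not bind and the free-market outcome prevails.
Since the control does not bind, there is no surplus.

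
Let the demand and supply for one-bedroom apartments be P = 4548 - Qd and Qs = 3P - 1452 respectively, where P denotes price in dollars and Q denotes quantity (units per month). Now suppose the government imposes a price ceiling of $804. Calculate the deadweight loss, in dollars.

Rearranging demand gives Qd = 4548 - P. Setting quantity demanded equal to quantity supplied, 4548 - P = 3P - 1452, gives P* = 1500 and Q* = 3048.
Since 804 < 1500, the ceiling is binding.
At P = 804: Qd = 4548 - 804 = 3744 and Qs = 3·804 - 1452 = 960.
Quantity traded falls to 960. At Q = 960 the demand price is 4548 - 960 = 3588 and the supply price is (1452 + 960)/3 = 804.
Deadweight loss = ½ · (3588 - 804) · (3048 - 960) = ½ · 2784 · 2088 = 2906496.

2906496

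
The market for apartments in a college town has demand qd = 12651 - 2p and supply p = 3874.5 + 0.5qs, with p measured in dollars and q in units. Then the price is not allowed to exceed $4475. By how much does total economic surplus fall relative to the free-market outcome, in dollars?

781250

Rearranging supply gives qs = 2p - 7749. Setting quantity demanded equal to quantity supplied, 12651 - 2p = 2p - 7749, gives p* = 5100 and q* = 2451.
Since 4475 < 5100, the ceiling is binding.
At p = 4475: qd = 12651 - 2·4475 = 3701 and qs = 2·4475 - 7749 = 1201.
Quantity traded falls to 1201. At q = 1201 the demand price is (12651 - 1201)/2 = 5725 and the supply price is (7749 + 1201)/2 = 4475.
Deadweight loss = ½ · (5725 - 4475) · (2451 - 1201) = ½ · 1250 · 1250 = 781250.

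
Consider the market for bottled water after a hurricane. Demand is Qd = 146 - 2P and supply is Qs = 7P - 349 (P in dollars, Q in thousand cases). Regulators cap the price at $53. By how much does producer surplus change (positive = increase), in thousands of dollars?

-58

Equilibrium: 146 - 2P = 7P - 349, so 495 = 9P and P* = 55, Q* = 36.
Since 53 < 55, the ceiling is binding.
At P = 53: Qd = 146 - 2·53 = 40 and Qs = 7·53 - 349 = 22.
Producer surplus without the control is ½ · (55 - 349/7) · 36 = 648/7.
With the ceiling, producers sell 22 units at 53, so PS = ½ · (53 - 349/7) · 22 = 242/7.
Change in producer surplus = 242/7 - 648/7 = -58.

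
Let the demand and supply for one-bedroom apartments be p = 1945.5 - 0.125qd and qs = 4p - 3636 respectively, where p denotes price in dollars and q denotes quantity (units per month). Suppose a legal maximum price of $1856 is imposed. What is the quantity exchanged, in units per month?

2764

Rearranging demand gives qd = 15564 - 8p. In a free market, 15564 - 8p = 4p - 3636 gives the equilibrium p* = 1600, q* = 2764.
The ceiling of 1856 is above the equilibrium price 1600, so it is not binding; the market clears at p* = 1600, q* = 2764.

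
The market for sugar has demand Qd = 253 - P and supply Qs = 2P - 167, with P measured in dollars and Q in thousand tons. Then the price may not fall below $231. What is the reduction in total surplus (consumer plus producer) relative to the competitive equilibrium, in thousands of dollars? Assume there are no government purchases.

6210.75

Equilibrium: 253 - P = 2P - 167, so 420 = 3P and P* = 140, Q* = 113.
Since 231 > 140, the floor is binding.
At P = 231: Qd = 253 - 231 = 22 and Qs = 2·231 - 167 = 295.
Quantity traded falls to 22. At Q = 22 the demand price is 253 - 22 = 231 and the supply price is (167 + 22)/2 = 94.5.
Deadweight loss = ½ · (231 - 94.5) · (113 - 22) = ½ · 136.5 · 91 = 6210.75.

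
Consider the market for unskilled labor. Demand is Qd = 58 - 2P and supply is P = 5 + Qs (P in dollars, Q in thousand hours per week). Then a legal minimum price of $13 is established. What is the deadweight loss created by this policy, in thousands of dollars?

Rearranging supply gives Qs = P - 5. Setting quantity demanded equal to quantity supplied, 58 - 2P = P - 5, gives P* = 21 and Q* = 16.
The floor of 13 is below the equilibrium price 21, so it is not binding; the market clears at P* = 21, Q* = 16.
Since the control does not bind, no trades are prevented and deadweight loss is zero.

0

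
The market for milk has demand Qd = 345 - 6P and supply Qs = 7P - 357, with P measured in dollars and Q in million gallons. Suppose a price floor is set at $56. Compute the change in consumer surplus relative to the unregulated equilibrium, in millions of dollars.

-30

Setting quantity demanded equal to quantity supplied, 345 - 6P = 7P - 357, gives P* = 54 and Q* = 21.
Because the floor (56) lies above the market-clearing price, it is binding.
At P = 56: Qd = 345 - 6·56 = 9 and Qs = 7·56 - 357 = 35.
Consumer surplus without the control is ½ · (57.5 - 54) · 21 = 36.75.
With the floor, consumers buy 9 units at 56, so CS = ½ · (57.5 - 56) · 9 = 6.75.
Change in consumer surplus = 6.75 - 36.75 = -30.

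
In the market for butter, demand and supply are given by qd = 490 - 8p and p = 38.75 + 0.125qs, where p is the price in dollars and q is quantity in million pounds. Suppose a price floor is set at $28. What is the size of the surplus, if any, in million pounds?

0

Rearranging supply gives qs = 8p - 310. Without the control the market clears where 490 - 8p = 8p - 310, i.e. p* = 50 and q* = 90.
The floor of 28 is below the equilibrium price 50, so it is not binding; the market clears at p* = 50, q* = 90.
Since the control does not bind, there is no surplus.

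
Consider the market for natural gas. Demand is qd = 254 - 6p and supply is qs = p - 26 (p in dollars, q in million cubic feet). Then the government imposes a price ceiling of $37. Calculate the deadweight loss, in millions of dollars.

5.25

Equilibrium: 254 - 6p = p - 26, so 280 = 7p and p* = 40, q* = 14.
Because the ceiling (37) lies below the market-clearing price, it is binding.
At p = 37: qd = 254 - 6·37 = 32 and qs = 37 - 26 = 11.
Quantity traded falls to 11. At q = 11 the demand price is (254 - 11)/6 = 40.5 and the supply price is 26 + 11 = 37.
Deadweight loss = ½ · (40.5 - 37) · (14 - 11) = ½ · 3.5 · 3 = 5.25.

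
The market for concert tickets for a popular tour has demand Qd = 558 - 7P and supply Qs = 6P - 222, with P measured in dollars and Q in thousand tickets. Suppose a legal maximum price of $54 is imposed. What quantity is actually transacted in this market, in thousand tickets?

Setting quantity demanded equal to quantity supplied, 558 - 7P = 6P - 222, gives P* = 60 and Q* = 138.
The ceiling of 54 is below the equilibrium price 60, so it binds.
At P = 54: Qd = 558 - 7·54 = 180 and Qs = 6·54 - 222 = 102.
The quantity actually transacted is the short side, supply: 102.

102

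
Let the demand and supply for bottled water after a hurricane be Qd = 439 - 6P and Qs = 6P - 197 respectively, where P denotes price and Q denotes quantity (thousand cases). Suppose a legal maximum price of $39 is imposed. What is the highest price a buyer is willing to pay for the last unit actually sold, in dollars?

Without the control the market clears where 439 - 6P = 6P - 197, i.e. P* = 53 and Q* = 121.
Since 39 < 53, the ceiling is binding.
At P = 39: Qd = 439 - 6·39 = 205 and Qs = 6·39 - 197 = 37.
Only 37 units reach the market. On the demand curve, the marginal buyer's willingness to pay at Q = 37 is (439 - 37)/6 = 67.

67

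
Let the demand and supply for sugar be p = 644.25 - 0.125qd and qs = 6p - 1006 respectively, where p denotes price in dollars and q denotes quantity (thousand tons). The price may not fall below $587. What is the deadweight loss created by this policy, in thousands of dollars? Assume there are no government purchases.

Rearranging demand gives qd = 5154 - 8p. Setting quantity demanded equal to quantity supplied, 5154 - 8p = 6p - 1006, gives p* = 440 and q* = 1634.
The floor of 587 is above the equilibrium price 440, so it binds.
At p = 587: qd = 5154 - 8·587 = 458 and qs = 6·587 - 1006 = 2516.
Quantity traded falls to 458. At q = 458 the demand price is (5154 - 458)/8 = 587 and the supply price is (1006 + 458)/6 = 244.
Deadweight loss = ½ · (587 - 244) · (1634 - 458) = ½ · 343 · 1176 = 201684.

201684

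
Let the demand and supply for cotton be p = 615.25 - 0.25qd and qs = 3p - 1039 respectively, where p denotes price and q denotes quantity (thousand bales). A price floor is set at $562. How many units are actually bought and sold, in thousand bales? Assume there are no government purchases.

213

Rearranging demand gives qd = 2461 - 4p. In a free market, 2461 - 4p = 3p - 1039 gives the equilibrium p* = 500, q* = 461.
Because the floor (562) lies above the market-clearing price, it is binding.
At p = 562: qd = 2461 - 4·562 = 213 and qs = 3·562 - 1039 = 647.
The quantity actually transacted is the short side, demand: 213.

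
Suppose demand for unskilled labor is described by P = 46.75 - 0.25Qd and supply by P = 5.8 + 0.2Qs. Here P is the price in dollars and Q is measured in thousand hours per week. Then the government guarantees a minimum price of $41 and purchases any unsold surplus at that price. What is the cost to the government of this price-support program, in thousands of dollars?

6273

Rearranging demand gives Qd = 187 - 4P; rearranging supply gives Qs = 5P - 29. In a free market, 187 - 4P = 5P - 29 gives the equilibrium P* = 24, Q* = 91.
Since 41 > 24, the floor is binding.
At P = 41: Qd = 187 - 4·41 = 23 and Qs = 5·41 - 29 = 176.
Surplus = Qs - Qd = 153.
Government expenditure = surplus × support price = 153 × 41 = 6273.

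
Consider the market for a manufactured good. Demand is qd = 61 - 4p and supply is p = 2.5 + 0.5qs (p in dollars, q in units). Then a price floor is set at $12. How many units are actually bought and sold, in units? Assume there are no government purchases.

Rearranging supply gives qs = 2p - 5. Without the control the market clears where 61 - 4p = 2p - 5, i.e. p* = 11 and q* = 17.
Because the floor (12) lies above the market-clearing price, it is binding.
At p = 12: qd = 61 - 4·12 = 13 and qs = 2·12 - 5 = 19.
The quantity actually transacted is the short side, demand: 13.

13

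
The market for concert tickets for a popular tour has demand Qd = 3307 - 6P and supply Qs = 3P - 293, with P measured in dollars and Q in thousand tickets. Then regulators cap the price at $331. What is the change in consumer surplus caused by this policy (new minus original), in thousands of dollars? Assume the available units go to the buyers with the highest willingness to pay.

Equilibrium: 3307 - 6P = 3P - 293, so 3600 = 9P and P* = 400, Q* = 907.
Because the ceiling (331) lies below the market-clearing price, it is binding.
At P = 331: Qd = 3307 - 6·331 = 1321 and Qs = 3·331 - 293 = 700.
Consumer surplus without the control is ½ · (3307/6 - 400) · 907 = 822649/12.
With the ceiling, 700 units are sold at 331 (assume they go to the highest-value buyers). The demand price at Q = 700 is 434.5, so CS = ½ · [(3307/6 - 331) + (434.5 - 331)] · 700 = 339850/3.
Change in consumer surplus = 339850/3 - 822649/12 = 44729.25.

44729.25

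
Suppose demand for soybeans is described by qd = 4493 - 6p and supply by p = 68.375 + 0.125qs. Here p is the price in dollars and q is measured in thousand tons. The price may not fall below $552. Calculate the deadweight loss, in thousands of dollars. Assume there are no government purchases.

193536

Rearranging supply gives qs = 8p - 547. Equilibrium: 4493 - 6p = 8p - 547, so 5040 = 14p and p* = 360, q* = 2333.
Since 552 > 360, the floor is binding.
At p = 552: qd = 4493 - 6·552 = 1181 and qs = 8·552 - 547 = 3869.
Quantity traded falls to 1181. At q = 1181 the demand price is (4493 - 1181)/6 = 552 and the supply price is (547 + 1181)/8 = 216.
Deadweight loss = ½ · (552 - 216) · (2333 - 1181) = ½ · 336 · 1152 = 193536.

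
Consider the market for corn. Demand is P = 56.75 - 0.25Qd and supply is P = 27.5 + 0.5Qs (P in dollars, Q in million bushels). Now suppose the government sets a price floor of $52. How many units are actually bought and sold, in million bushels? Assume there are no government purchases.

19

Rearranging demand gives Qd = 227 - 4P; rearranging supply gives Qs = 2P - 55. Setting quantity demanded equal to quantity supplied, 227 - 4P = 2P - 55, gives P* = 47 and Q* = 39.
The floor of 52 is above the equilibrium price 47, so it binds.
At P = 52: Qd = 227 - 4·52 = 19 and Qs = 2·52 - 55 = 49.
The quantity actually transacted is the short side, demand: 19.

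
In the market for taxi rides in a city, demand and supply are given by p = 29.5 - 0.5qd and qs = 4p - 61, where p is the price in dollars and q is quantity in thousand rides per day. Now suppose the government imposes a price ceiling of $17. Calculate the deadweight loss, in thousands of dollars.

Rearranging demand gives qd = 59 - 2p. In a free market, 59 - 2p = 4p - 61 gives the equilibrium p* = 20, q* = 19.
Because the ceiling (17) lies below the market-clearing price, it is binding.
At p = 17: qd = 59 - 2·17 = 25 and qs = 4·17 - 61 = 7.
Quantity traded falls to 7. At q = 7 the demand price is (59 - 7)/2 = 26 and the supply price is (61 + 7)/4 = 17.
Deadweight loss = ½ · (26 - 17) · (19 - 7) = ½ · 9 · 12 = 54.

54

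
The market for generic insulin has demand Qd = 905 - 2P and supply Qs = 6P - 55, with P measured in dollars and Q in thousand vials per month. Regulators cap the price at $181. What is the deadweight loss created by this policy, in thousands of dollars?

0

In a free market, 905 - 2P = 6P - 55 gives the equilibrium P* = 120, Q* = 665.
The ceiling of 181 is above the equilibrium price 120, so it is not binding; the market clears at P* = 120, Q* = 665.
Since the control does not bind, no trades are prevented and deadweight loss is zero.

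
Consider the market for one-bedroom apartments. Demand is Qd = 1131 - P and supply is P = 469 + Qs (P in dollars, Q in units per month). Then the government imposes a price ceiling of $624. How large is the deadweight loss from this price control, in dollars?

Rearranging supply gives Qs = P - 469. Setting quantity demanded equal to quantity supplied, 1131 - P = P - 469, gives P* = 800 and Q* = 331.
Since 624 < 800, the ceiling is binding.
At P = 624: Qd = 1131 - 624 = 507 and Qs = 624 - 469 = 155.
Quantity traded falls to 155. At Q = 155 the demand price is 1131 - 155 = 976 and the supply price is 469 + 155 = 624.
Deadweight loss = ½ · (976 - 624) · (331 - 155) = ½ · 352 · 176 = 30976.

30976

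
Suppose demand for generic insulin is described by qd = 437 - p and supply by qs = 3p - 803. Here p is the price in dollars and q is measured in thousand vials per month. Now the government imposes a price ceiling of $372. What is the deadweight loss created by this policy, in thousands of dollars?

0

In a free market, 437 - p = 3p - 803 gives the equilibrium p* = 310, q* = 127.
The ceiling of 372 is above the equilibrium price 310, so it is not binding; the market clears at p* = 310, q* = 127.
Since the control does not bind, no trades are prevented and deadweight loss is zero.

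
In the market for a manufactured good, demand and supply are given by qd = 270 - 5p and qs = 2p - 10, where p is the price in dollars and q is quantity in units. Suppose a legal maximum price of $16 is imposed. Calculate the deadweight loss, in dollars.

Setting quantity demanded equal to quantity supplied, 270 - 5p = 2p - 10, gives p* = 40 and q* = 70.
Since 16 < 40, the ceiling is binding.
At p = 16: qd = 270 - 5·16 = 190 and qs = 2·16 - 10 = 22.
Quantity traded falls to 22. At q = 22 the demand price is (270 - 22)/5 = 49.6 and the supply price is (10 + 22)/2 = 16.
Deadweight loss = ½ · (49.6 - 16) · (70 - 22) = ½ · 33.6 · 48 = 806.4.

806.4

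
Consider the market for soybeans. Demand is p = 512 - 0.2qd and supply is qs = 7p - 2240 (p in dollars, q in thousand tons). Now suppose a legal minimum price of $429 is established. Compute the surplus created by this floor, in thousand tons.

Rearranging demand gives qd = 2560 - 5p. In a free market, 2560 - 5p = 7p - 2240 gives the equilibrium p* = 400, q* = 560.
Because the floor (429) lies above the market-clearing price, it is binding.
At p = 429: qd = 2560 - 5·429 = 415 and qs = 7·429 - 2240 = 763.
Surplus = qs - qd = 763 - 415 = 348.

348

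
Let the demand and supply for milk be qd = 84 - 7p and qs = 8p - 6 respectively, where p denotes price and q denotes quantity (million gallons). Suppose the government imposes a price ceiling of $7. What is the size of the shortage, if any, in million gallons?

In a free market, 84 - 7p = 8p - 6 gives the equilibrium p* = 6, q* = 42.
The ceiling of 7 is above the equilibrium price 6, so it is not binding; the market clears at p* = 6, q* = 42.
Since the control does not bind, there is no shortage.

0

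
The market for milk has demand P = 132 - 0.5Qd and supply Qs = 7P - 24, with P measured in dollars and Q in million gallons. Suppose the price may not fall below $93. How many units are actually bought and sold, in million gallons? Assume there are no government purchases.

Rearranging demand gives Qd = 264 - 2P. Equilibrium: 264 - 2P = 7P - 24, so 288 = 9P and P* = 32, Q* = 200.
The floor of 93 is above the equilibrium price 32, so it binds.
At P = 93: Qd = 264 - 2·93 = 78 and Qs = 7·93 - 24 = 627.
The quantity actually transacted is the short side, demand: 78.

78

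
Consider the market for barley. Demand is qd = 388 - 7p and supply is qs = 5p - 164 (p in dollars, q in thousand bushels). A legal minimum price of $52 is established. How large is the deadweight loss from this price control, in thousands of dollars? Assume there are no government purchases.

302.4

Setting quantity demanded equal to quantity supplied, 388 - 7p = 5p - 164, gives p* = 46 and q* = 66.
Since 52 > 46, the floor is binding.
At p = 52: qd = 388 - 7·52 = 24 and qs = 5·52 - 164 = 96.
Quantity traded falls to 24. At q = 24 the demand price is (388 - 24)/7 = 52 and the supply price is (164 + 24)/5 = 37.6.
Deadweight loss = ½ · (52 - 37.6) · (66 - 24) = ½ · 14.4 · 42 = 302.4.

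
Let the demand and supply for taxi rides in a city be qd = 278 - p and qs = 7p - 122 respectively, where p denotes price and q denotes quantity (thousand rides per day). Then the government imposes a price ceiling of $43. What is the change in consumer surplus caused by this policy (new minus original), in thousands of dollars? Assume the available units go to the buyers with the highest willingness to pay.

52.5

Setting quantity demanded equal to quantity supplied, 278 - p = 7p - 122, gives p* = 50 and q* = 228.
Since 43 < 50, the ceiling is binding.
At p = 43: qd = 278 - 43 = 235 and qs = 7·43 - 122 = 179.
Consumer surplus without the control is ½ · (278 - 50) · 228 = 25992.
With the ceiling, 179 units are sold at 43 (assume they go to the highest-value buyers). The demand price at q = 179 is 99, so CS = ½ · [(278 - 43) + (99 - 43)] · 179 = 26044.5.
Change in consumer surplus = 26044.5 - 25992 = 52.5.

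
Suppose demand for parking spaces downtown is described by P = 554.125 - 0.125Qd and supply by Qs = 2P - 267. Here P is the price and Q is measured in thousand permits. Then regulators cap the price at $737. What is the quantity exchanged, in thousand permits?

673

Rearranging demand gives Qd = 4433 - 8P. Without the control the market clears where 4433 - 8P = 2P - 267, i.e. P* = 470 and Q* = 673.
The ceiling of 737 is above the equilibrium price 470, so it is not binding; the market clears at P* = 470, Q* = 673.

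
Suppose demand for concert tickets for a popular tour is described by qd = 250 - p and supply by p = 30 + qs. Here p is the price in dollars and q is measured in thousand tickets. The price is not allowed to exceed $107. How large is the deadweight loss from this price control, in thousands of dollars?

1089

Rearranging supply gives qs = p - 30. Without the control the market clears where 250 - p = p - 30, i.e. p* = 140 and q* = 110.
Since 107 < 140, the ceiling is binding.
At p = 107: qd = 250 - 107 = 143 and qs = 107 - 30 = 77.
Quantity traded falls to 77. At q = 77 the demand price is 250 - 77 = 173 and the supply price is 30 + 77 = 107.
Deadweight loss = ½ · (173 - 107) · (110 - 77) = ½ · 66 · 33 = 1089.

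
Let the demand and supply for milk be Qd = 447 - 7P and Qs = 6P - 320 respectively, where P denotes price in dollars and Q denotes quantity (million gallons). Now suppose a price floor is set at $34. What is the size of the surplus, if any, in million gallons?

Setting quantity demanded equal to quantity supplied, 447 - 7P = 6P - 320, gives P* = 59 and Q* = 34.
The floor of 34 is below the equilibrium price 59, so it is not binding; the market clears at P* = 59, Q* = 34.
Since the control does not bind, there is no surplus.

0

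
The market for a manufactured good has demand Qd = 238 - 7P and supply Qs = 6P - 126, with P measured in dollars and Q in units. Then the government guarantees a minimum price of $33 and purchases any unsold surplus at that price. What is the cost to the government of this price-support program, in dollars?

Without the control the market clears where 238 - 7P = 6P - 126, i.e. P* = 28 and Q* = 42.
The floor of 33 is above the equilibrium price 28, so it binds.
At P = 33: Qd = 238 - 7·33 = 7 and Qs = 6·33 - 126 = 72.
Surplus = Qs - Qd = 65.
Government expenditure = surplus × support price = 65 × 33 = 2145.

2145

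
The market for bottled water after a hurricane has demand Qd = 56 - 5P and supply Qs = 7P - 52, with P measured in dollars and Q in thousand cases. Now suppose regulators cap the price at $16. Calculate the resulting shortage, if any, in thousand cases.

0

Equilibrium: 56 - 5P = 7P - 52, so 108 = 12P and P* = 9, Q* = 11.
Since 16 is above P* = 9, the ceiling does not bind and the free-market outcome prevails.
Since the control does not bind, there is no shortage.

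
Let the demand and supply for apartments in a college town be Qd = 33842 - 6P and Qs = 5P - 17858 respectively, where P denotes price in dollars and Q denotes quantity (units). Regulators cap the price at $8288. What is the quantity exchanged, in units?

In a free market, 33842 - 6P = 5P - 17858 gives the equilibrium P* = 4700, Q* = 5642.
Since 8288 is above P* = 4700, the ceiling does not bind and the free-market outcome prevails.

5642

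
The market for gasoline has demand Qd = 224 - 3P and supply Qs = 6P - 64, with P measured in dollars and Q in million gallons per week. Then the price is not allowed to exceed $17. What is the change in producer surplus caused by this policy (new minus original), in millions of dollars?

-1245

In a free market, 224 - 3P = 6P - 64 gives the equilibrium P* = 32, Q* = 128.
Since 17 < 32, the ceiling is binding.
At P = 17: Qd = 224 - 3·17 = 173 and Qs = 6·17 - 64 = 38.
Producer surplus without the control is ½ · (32 - 32/3) · 128 = 4096/3.
With the ceiling, producers sell 38 units at 17, so PS = ½ · (17 - 32/3) · 38 = 361/3.
Change in producer surplus = 361/3 - 4096/3 = -1245.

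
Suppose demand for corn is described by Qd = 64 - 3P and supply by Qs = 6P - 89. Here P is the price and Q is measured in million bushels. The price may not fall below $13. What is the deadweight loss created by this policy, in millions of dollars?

Without the control the market clears where 64 - 3P = 6P - 89, i.e. P* = 17 and Q* = 13.
Since 13 is below P* = 17, the floor does not bind and the free-market outcome prevails.
Since the control does not bind, no trades are prevented and deadweight loss is zero.

0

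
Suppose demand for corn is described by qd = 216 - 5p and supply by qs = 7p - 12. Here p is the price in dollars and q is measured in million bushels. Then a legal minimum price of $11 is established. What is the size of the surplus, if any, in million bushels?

0

In a free market, 216 - 5p = 7p - 12 gives the equilibrium p* = 19, q* = 121.
Since 11 is below p* = 19, the floor does not bind and the free-market outcome prevails.
Since the control does not bind, there is no surplus.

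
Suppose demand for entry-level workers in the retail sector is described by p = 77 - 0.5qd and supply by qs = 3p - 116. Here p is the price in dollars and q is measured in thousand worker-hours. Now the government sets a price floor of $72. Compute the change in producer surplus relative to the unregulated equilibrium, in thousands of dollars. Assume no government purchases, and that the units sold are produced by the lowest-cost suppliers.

-36

Rearranging demand gives qd = 154 - 2p. Equilibrium: 154 - 2p = 3p - 116, so 270 = 5p and p* = 54, q* = 46.
Because the floor (72) lies above the market-clearing price, it is binding.
At p = 72: qd = 154 - 2·72 = 10 and qs = 3·72 - 116 = 100.
Producer surplus without the control is ½ · (54 - 116/3) · 46 = 1058/3.
With the floor, 10 units are sold at 72. The supply price at q = 10 is 42, so PS = ½ · [(72 - 116/3) + (72 - 42)] · 10 = 950/3.
Change in producer surplus = 950/3 - 1058/3 = -36.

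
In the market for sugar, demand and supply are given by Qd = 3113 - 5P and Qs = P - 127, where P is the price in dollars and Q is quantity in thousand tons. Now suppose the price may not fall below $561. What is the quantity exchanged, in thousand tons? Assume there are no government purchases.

Setting quantity demanded equal to quantity supplied, 3113 - 5P = P - 127, gives P* = 540 and Q* = 413.
Since 561 > 540, the floor is binding.
At P = 561: Qd = 3113 - 5·561 = 308 and Qs = 561 - 127 = 434.
The quantity actually transacted is the short side, demand: 308.

308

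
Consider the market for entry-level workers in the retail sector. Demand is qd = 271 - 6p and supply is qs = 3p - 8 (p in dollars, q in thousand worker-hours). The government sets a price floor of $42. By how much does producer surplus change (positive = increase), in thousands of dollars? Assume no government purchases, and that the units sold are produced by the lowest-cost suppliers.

Setting quantity demanded equal to quantity supplied, 271 - 6p = 3p - 8, gives p* = 31 and q* = 85.
Because the floor (42) lies above the market-clearing price, it is binding.
At p = 42: qd = 271 - 6·42 = 19 and qs = 3·42 - 8 = 118.
Producer surplus without the control is ½ · (31 - 8/3) · 85 = 7225/6.
With the floor, 19 units are sold at 42. The supply price at q = 19 is 9, so PS = ½ · [(42 - 8/3) + (42 - 9)] · 19 = 4123/6.
Change in producer surplus = 4123/6 - 7225/6 = -517.

-517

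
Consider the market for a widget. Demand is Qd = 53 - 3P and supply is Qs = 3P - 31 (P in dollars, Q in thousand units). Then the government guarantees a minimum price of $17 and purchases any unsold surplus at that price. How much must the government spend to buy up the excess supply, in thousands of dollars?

Without the control the market clears where 53 - 3P = 3P - 31, i.e. P* = 14 and Q* = 11.
The floor of 17 is above the equilibrium price 14, so it binds.
At P = 17: Qd = 53 - 3·17 = 2 and Qs = 3·17 - 31 = 20.
Surplus = Qs - Qd = 18.
Government expenditure = surplus × support price = 18 × 17 = 306.

306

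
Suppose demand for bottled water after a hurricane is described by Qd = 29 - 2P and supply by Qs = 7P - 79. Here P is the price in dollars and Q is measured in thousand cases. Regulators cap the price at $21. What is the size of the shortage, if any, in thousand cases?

0

Without the control the market clears where 29 - 2P = 7P - 79, i.e. P* = 12 and Q* = 5.
Since 21 is above P* = 12, the ceiling does not bind and the free-market outcome prevails.
Since the control does not bind, there is no shortage.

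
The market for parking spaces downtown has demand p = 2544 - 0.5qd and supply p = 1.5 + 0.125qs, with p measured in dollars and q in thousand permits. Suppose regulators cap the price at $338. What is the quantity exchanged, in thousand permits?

2692

Rearranging demand gives qd = 5088 - 2p; rearranging supply gives qs = 8p - 12. Equilibrium: 5088 - 2p = 8p - 12, so 5100 = 10p and p* = 510, q* = 4068.
Because the ceiling (338) lies below the market-clearing price, it is binding.
At p = 338: qd = 5088 - 2·338 = 4412 and qs = 8·338 - 12 = 2692.
The quantity actually transacted is the short side, supply: 2692.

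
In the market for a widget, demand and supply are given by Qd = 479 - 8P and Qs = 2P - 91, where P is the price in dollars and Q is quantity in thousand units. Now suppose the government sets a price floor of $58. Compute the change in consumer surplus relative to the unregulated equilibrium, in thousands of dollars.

Equilibrium: 479 - 8P = 2P - 91, so 570 = 10P and P* = 57, Q* = 23.
Because the floor (58) lies above the market-clearing price, it is binding.
At P = 58: Qd = 479 - 8·58 = 15 and Qs = 2·58 - 91 = 25.
Consumer surplus without the control is ½ · (59.875 - 57) · 23 = 33.0625.
With the floor, consumers buy 15 units at 58, so CS = ½ · (59.875 - 58) · 15 = 14.0625.
Change in consumer surplus = 14.0625 - 33.0625 = -19.

-19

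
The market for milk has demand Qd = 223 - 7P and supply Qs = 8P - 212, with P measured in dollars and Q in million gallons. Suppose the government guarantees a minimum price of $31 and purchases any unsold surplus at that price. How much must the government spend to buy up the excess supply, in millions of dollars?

Equilibrium: 223 - 7P = 8P - 212, so 435 = 15P and P* = 29, Q* = 20.
The floor of 31 is above the equilibrium price 29, so it binds.
At P = 31: Qd = 223 - 7·31 = 6 and Qs = 8·31 - 212 = 36.
Surplus = Qs - Qd = 30.
Government expenditure = surplus × support price = 30 × 31 = 930.

930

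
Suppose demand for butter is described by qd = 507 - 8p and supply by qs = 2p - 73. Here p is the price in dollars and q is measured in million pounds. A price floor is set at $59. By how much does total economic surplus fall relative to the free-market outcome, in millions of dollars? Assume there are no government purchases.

20

Setting quantity demanded equal to quantity supplied, 507 - 8p = 2p - 73, gives p* = 58 and q* = 43.
Because the floor (59) lies above the market-clearing price, it is binding.
At p = 59: qd = 507 - 8·59 = 35 and qs = 2·59 - 73 = 45.
Quantity traded falls to 35. At q = 35 the demand price is (507 - 35)/8 = 59 and the supply price is (73 + 35)/2 = 54.
Deadweight loss = ½ · (59 - 54) · (43 - 35) = ½ · 5 · 8 = 20.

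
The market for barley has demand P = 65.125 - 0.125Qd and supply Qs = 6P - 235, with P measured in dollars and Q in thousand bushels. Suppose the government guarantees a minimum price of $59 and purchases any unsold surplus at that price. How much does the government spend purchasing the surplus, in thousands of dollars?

Rearranging demand gives Qd = 521 - 8P. Without the control the market clears where 521 - 8P = 6P - 235, i.e. P* = 54 and Q* = 89.
Because the floor (59) lies above the market-clearing price, it is binding.
At P = 59: Qd = 521 - 8·59 = 49 and Qs = 6·59 - 235 = 119.
Surplus = Qs - Qd = 70.
Government expenditure = surplus × support price = 70 × 59 = 4130.

4130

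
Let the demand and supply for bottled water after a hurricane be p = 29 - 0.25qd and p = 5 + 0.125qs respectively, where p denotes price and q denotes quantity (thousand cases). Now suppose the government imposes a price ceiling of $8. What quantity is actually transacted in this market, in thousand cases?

24

Rearranging demand gives qd = 116 - 4p; rearranging supply gives qs = 8p - 40. Setting quantity demanded equal to quantity supplied, 116 - 4p = 8p - 40, gives p* = 13 and q* = 64.
Since 8 < 13, the ceiling is binding.
At p = 8: qd = 116 - 4·8 = 84 and qs = 8·8 - 40 = 24.
The quantity actually transacted is the short side, supply: 24.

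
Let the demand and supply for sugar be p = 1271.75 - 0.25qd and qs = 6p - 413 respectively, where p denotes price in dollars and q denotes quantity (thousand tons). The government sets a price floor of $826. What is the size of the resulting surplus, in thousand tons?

Rearranging demand gives qd = 5087 - 4p. Without the control the market clears where 5087 - 4p = 6p - 413, i.e. p* = 550 and q* = 2887.
Because the floor (826) lies above the market-clearing price, it is binding.
At p = 826: qd = 5087 - 4·826 = 1783 and qs = 6·826 - 413 = 4543.
Surplus = qs - qd = 4543 - 1783 = 2760.

2760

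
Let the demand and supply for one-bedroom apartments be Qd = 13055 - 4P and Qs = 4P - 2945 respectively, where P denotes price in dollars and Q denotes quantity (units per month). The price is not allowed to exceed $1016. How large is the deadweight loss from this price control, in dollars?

3873024

Without the control the market clears where 13055 - 4P = 4P - 2945, i.e. P* = 2000 and Q* = 5055.
Because the ceiling (1016) lies below the market-clearing price, it is binding.
At P = 1016: Qd = 13055 - 4·1016 = 8991 and Qs = 4·1016 - 2945 = 1119.
Quantity traded falls to 1119. At Q = 1119 the demand price is (13055 - 1119)/4 = 2984 and the supply price is (2945 + 1119)/4 = 1016.
Deadweight loss = ½ · (2984 - 1016) · (5055 - 1119) = ½ · 1968 · 3936 = 3873024.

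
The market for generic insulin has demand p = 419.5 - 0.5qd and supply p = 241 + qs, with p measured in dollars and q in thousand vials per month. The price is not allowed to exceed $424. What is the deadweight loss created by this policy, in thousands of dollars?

Rearranging demand gives qd = 839 - 2p; rearranging supply gives qs = p - 241. In a free market, 839 - 2p = p - 241 gives the equilibrium p* = 360, q* = 119.
Since 424 is above p* = 360, the ceiling does not bind and the free-market outcome prevails.
Since the control does not bind, no trades are prevented and deadweight loss is zero.

0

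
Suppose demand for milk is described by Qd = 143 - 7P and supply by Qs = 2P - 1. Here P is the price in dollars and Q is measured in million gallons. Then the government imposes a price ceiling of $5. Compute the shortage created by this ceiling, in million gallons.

99

Without the control the market clears where 143 - 7P = 2P - 1, i.e. P* = 16 and Q* = 31.
Since 5 < 16, the ceiling is binding.
At P = 5: Qd = 143 - 7·5 = 108 and Qs = 2·5 - 1 = 9.
Shortage = Qd - Qs = 108 - 9 = 99.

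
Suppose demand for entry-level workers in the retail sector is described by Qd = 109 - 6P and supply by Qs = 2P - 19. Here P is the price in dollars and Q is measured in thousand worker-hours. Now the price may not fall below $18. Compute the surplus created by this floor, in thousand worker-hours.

16

Without the control the market clears where 109 - 6P = 2P - 19, i.e. P* = 16 and Q* = 13.
The floor of 18 is above the equilibrium price 16, so it binds.
At P = 18: Qd = 109 - 6·18 = 1 and Qs = 2·18 - 19 = 17.
Surplus = Qs - Qd = 17 - 1 = 16.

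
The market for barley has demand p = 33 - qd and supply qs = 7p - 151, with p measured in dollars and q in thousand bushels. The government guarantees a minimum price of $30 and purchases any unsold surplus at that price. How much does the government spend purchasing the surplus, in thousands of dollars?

1680

Rearranging demand gives qd = 33 - p. In a free market, 33 - p = 7p - 151 gives the equilibrium p* = 23, q* = 10.
The floor of 30 is above the equilibrium price 23, so it binds.
At p = 30: qd = 33 - 30 = 3 and qs = 7·30 - 151 = 59.
Surplus = qs - qd = 56.
Government expenditure = surplus × support price = 56 × 30 = 1680.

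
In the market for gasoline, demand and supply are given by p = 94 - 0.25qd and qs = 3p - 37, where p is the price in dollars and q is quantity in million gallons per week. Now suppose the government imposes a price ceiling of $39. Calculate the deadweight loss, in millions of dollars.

1050

Rearranging demand gives qd = 376 - 4p. Equilibrium: 376 - 4p = 3p - 37, so 413 = 7p and p* = 59, q* = 140.
Since 39 < 59, the ceiling is binding.
At p = 39: qd = 376 - 4·39 = 220 and qs = 3·39 - 37 = 80.
Quantity traded falls to 80. At q = 80 the demand price is (376 - 80)/4 = 74 and the supply price is (37 + 80)/3 = 39.
Deadweight loss = ½ · (74 - 39) · (140 - 80) = ½ · 35 · 60 = 1050.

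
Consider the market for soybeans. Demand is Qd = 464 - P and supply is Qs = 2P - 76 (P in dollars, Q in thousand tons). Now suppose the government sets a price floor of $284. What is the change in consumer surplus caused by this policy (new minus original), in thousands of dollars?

-24128

Without the control the market clears where 464 - P = 2P - 76, i.e. P* = 180 and Q* = 284.
Since 284 > 180, the floor is binding.
At P = 284: Qd = 464 - 284 = 180 and Qs = 2·284 - 76 = 492.
Consumer surplus without the control is ½ · (464 - 180) · 284 = 40328.
With the floor, consumers buy 180 units at 284, so CS = ½ · (464 - 284) · 180 = 16200.
Change in consumer surplus = 16200 - 40328 = -24128.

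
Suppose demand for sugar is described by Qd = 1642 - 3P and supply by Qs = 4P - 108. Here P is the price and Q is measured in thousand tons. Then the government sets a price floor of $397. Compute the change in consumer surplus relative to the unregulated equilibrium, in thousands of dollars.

-98710.5

Setting quantity demanded equal to quantity supplied, 1642 - 3P = 4P - 108, gives P* = 250 and Q* = 892.
The floor of 397 is above the equilibrium price 250, so it binds.
At P = 397: Qd = 1642 - 3·397 = 451 and Qs = 4·397 - 108 = 1480.
Consumer surplus without the control is ½ · (1642/3 - 250) · 892 = 397832/3.
With the floor, consumers buy 451 units at 397, so CS = ½ · (1642/3 - 397) · 451 = 203401/6.
Change in consumer surplus = 203401/6 - 397832/3 = -98710.5.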